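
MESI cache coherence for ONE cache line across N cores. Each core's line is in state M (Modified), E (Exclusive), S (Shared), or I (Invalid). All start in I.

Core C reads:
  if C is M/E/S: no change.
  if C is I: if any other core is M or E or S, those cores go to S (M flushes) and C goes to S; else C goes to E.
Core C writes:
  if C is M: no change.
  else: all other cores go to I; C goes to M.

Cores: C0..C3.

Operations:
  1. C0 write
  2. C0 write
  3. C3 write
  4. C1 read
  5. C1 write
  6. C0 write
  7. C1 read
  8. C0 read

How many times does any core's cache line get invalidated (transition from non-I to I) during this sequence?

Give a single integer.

Op 1: C0 write [C0 write: invalidate none -> C0=M] -> [M,I,I,I] (invalidations this op: 0; running total: 0)
Op 2: C0 write [C0 write: already M (modified), no change] -> [M,I,I,I] (invalidations this op: 0; running total: 0)
Op 3: C3 write [C3 write: invalidate ['C0=M'] -> C3=M] -> [I,I,I,M] (invalidations this op: 1; running total: 1)
Op 4: C1 read [C1 read from I: others=['C3=M'] -> C1=S, others downsized to S] -> [I,S,I,S] (invalidations this op: 0; running total: 1)
Op 5: C1 write [C1 write: invalidate ['C3=S'] -> C1=M] -> [I,M,I,I] (invalidations this op: 1; running total: 2)
Op 6: C0 write [C0 write: invalidate ['C1=M'] -> C0=M] -> [M,I,I,I] (invalidations this op: 1; running total: 3)
Op 7: C1 read [C1 read from I: others=['C0=M'] -> C1=S, others downsized to S] -> [S,S,I,I] (invalidations this op: 0; running total: 3)
Op 8: C0 read [C0 read: already in S, no change] -> [S,S,I,I] (invalidations this op: 0; running total: 3)

Answer: 3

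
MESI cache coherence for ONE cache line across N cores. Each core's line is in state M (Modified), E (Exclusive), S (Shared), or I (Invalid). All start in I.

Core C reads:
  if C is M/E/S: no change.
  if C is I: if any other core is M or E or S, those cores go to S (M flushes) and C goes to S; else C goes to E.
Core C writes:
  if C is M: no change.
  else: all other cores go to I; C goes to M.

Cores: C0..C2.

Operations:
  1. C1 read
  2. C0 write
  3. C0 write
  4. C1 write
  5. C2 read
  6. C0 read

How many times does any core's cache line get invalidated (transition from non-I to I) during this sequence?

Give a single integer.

Op 1: C1 read [C1 read from I: no other sharers -> C1=E (exclusive)] -> [I,E,I] (invalidations this op: 0; running total: 0)
Op 2: C0 write [C0 write: invalidate ['C1=E'] -> C0=M] -> [M,I,I] (invalidations this op: 1; running total: 1)
Op 3: C0 write [C0 write: already M (modified), no change] -> [M,I,I] (invalidations this op: 0; running total: 1)
Op 4: C1 write [C1 write: invalidate ['C0=M'] -> C1=M] -> [I,M,I] (invalidations this op: 1; running total: 2)
Op 5: C2 read [C2 read from I: others=['C1=M'] -> C2=S, others downsized to S] -> [I,S,S] (invalidations this op: 0; running total: 2)
Op 6: C0 read [C0 read from I: others=['C1=S', 'C2=S'] -> C0=S, others downsized to S] -> [S,S,S] (invalidations this op: 0; running total: 2)

Answer: 2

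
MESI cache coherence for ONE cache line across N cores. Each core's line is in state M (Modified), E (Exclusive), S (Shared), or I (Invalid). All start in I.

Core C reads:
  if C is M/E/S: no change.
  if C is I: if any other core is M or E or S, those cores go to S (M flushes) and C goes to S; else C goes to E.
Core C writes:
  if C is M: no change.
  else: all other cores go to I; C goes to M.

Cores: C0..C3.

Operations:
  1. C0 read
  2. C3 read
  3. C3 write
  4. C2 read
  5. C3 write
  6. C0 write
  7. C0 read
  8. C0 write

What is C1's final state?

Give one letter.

Answer: I

Derivation:
Op 1: C0 read [C0 read from I: no other sharers -> C0=E (exclusive)] -> [E,I,I,I]
Op 2: C3 read [C3 read from I: others=['C0=E'] -> C3=S, others downsized to S] -> [S,I,I,S]
Op 3: C3 write [C3 write: invalidate ['C0=S'] -> C3=M] -> [I,I,I,M]
Op 4: C2 read [C2 read from I: others=['C3=M'] -> C2=S, others downsized to S] -> [I,I,S,S]
Op 5: C3 write [C3 write: invalidate ['C2=S'] -> C3=M] -> [I,I,I,M]
Op 6: C0 write [C0 write: invalidate ['C3=M'] -> C0=M] -> [M,I,I,I]
Op 7: C0 read [C0 read: already in M, no change] -> [M,I,I,I]
Op 8: C0 write [C0 write: already M (modified), no change] -> [M,I,I,I]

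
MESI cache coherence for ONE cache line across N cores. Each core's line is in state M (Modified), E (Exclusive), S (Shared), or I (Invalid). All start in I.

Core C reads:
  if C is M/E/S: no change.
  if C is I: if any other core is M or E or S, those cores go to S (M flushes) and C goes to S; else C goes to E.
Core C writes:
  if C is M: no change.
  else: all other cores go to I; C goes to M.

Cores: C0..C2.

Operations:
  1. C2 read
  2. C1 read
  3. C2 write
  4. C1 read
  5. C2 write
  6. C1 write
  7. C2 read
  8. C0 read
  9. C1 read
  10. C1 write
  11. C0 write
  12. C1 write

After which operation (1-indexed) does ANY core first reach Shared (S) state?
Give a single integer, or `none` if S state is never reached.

Answer: 2

Derivation:
Op 1: C2 read [C2 read from I: no other sharers -> C2=E (exclusive)] -> [I,I,E]
Op 2: C1 read [C1 read from I: others=['C2=E'] -> C1=S, others downsized to S] -> [I,S,S]
  -> First S state at op 2; remaining ops need not be traced.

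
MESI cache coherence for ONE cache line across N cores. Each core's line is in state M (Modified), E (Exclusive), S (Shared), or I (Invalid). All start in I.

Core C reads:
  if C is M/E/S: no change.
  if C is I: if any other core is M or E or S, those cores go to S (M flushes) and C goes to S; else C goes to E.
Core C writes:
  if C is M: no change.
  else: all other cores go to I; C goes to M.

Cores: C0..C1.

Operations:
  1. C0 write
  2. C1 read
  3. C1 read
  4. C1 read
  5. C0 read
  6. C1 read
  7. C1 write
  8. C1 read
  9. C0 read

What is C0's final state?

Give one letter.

Op 1: C0 write [C0 write: invalidate none -> C0=M] -> [M,I]
Op 2: C1 read [C1 read from I: others=['C0=M'] -> C1=S, others downsized to S] -> [S,S]
Op 3: C1 read [C1 read: already in S, no change] -> [S,S]
Op 4: C1 read [C1 read: already in S, no change] -> [S,S]
Op 5: C0 read [C0 read: already in S, no change] -> [S,S]
Op 6: C1 read [C1 read: already in S, no change] -> [S,S]
Op 7: C1 write [C1 write: invalidate ['C0=S'] -> C1=M] -> [I,M]
Op 8: C1 read [C1 read: already in M, no change] -> [I,M]
Op 9: C0 read [C0 read from I: others=['C1=M'] -> C0=S, others downsized to S] -> [S,S]

Answer: S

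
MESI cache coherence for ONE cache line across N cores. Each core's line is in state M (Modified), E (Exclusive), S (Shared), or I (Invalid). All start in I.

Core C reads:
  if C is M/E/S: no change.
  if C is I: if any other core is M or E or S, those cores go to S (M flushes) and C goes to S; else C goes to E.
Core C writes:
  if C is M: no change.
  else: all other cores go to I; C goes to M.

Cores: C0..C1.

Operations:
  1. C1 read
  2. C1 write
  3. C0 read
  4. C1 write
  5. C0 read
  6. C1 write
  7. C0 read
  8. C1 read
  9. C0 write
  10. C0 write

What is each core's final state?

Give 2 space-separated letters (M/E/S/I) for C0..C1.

Op 1: C1 read [C1 read from I: no other sharers -> C1=E (exclusive)] -> [I,E]
Op 2: C1 write [C1 write: invalidate none -> C1=M] -> [I,M]
Op 3: C0 read [C0 read from I: others=['C1=M'] -> C0=S, others downsized to S] -> [S,S]
Op 4: C1 write [C1 write: invalidate ['C0=S'] -> C1=M] -> [I,M]
Op 5: C0 read [C0 read from I: others=['C1=M'] -> C0=S, others downsized to S] -> [S,S]
Op 6: C1 write [C1 write: invalidate ['C0=S'] -> C1=M] -> [I,M]
Op 7: C0 read [C0 read from I: others=['C1=M'] -> C0=S, others downsized to S] -> [S,S]
Op 8: C1 read [C1 read: already in S, no change] -> [S,S]
Op 9: C0 write [C0 write: invalidate ['C1=S'] -> C0=M] -> [M,I]
Op 10: C0 write [C0 write: already M (modified), no change] -> [M,I]

Answer: M I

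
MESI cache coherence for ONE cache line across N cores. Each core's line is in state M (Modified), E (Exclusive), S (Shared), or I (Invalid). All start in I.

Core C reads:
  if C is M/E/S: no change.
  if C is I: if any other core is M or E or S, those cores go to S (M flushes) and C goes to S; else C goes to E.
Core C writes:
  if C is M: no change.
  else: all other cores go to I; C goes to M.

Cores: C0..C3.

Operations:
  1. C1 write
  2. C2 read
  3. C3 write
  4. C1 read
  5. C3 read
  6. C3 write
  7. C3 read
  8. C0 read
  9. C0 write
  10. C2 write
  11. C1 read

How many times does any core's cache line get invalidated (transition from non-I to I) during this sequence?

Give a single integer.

Answer: 5

Derivation:
Op 1: C1 write [C1 write: invalidate none -> C1=M] -> [I,M,I,I] (invalidations this op: 0; running total: 0)
Op 2: C2 read [C2 read from I: others=['C1=M'] -> C2=S, others downsized to S] -> [I,S,S,I] (invalidations this op: 0; running total: 0)
Op 3: C3 write [C3 write: invalidate ['C1=S', 'C2=S'] -> C3=M] -> [I,I,I,M] (invalidations this op: 2; running total: 2)
Op 4: C1 read [C1 read from I: others=['C3=M'] -> C1=S, others downsized to S] -> [I,S,I,S] (invalidations this op: 0; running total: 2)
Op 5: C3 read [C3 read: already in S, no change] -> [I,S,I,S] (invalidations this op: 0; running total: 2)
Op 6: C3 write [C3 write: invalidate ['C1=S'] -> C3=M] -> [I,I,I,M] (invalidations this op: 1; running total: 3)
Op 7: C3 read [C3 read: already in M, no change] -> [I,I,I,M] (invalidations this op: 0; running total: 3)
Op 8: C0 read [C0 read from I: others=['C3=M'] -> C0=S, others downsized to S] -> [S,I,I,S] (invalidations this op: 0; running total: 3)
Op 9: C0 write [C0 write: invalidate ['C3=S'] -> C0=M] -> [M,I,I,I] (invalidations this op: 1; running total: 4)
Op 10: C2 write [C2 write: invalidate ['C0=M'] -> C2=M] -> [I,I,M,I] (invalidations this op: 1; running total: 5)
Op 11: C1 read [C1 read from I: others=['C2=M'] -> C1=S, others downsized to S] -> [I,S,S,I] (invalidations this op: 0; running total: 5)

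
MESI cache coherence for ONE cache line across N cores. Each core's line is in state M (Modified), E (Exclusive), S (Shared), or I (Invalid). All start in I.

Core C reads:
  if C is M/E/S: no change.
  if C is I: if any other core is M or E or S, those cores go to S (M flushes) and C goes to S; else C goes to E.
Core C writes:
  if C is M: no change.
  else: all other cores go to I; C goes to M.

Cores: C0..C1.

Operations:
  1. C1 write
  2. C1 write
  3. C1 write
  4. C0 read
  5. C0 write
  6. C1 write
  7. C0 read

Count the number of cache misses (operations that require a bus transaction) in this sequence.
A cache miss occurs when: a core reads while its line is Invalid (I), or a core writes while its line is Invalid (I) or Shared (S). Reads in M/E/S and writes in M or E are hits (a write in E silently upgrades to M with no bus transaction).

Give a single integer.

Op 1: C1 write [C1 write: invalidate none -> C1=M] -> [I,M] [MISS #1: write from I]
Op 2: C1 write [C1 write: already M (modified), no change] -> [I,M] [hit: write from M]
Op 3: C1 write [C1 write: already M (modified), no change] -> [I,M] [hit: write from M]
Op 4: C0 read [C0 read from I: others=['C1=M'] -> C0=S, others downsized to S] -> [S,S] [MISS #2: read from I]
Op 5: C0 write [C0 write: invalidate ['C1=S'] -> C0=M] -> [M,I] [MISS #3: write from S]
Op 6: C1 write [C1 write: invalidate ['C0=M'] -> C1=M] -> [I,M] [MISS #4: write from I]
Op 7: C0 read [C0 read from I: others=['C1=M'] -> C0=S, others downsized to S] -> [S,S] [MISS #5: read from I]

Answer: 5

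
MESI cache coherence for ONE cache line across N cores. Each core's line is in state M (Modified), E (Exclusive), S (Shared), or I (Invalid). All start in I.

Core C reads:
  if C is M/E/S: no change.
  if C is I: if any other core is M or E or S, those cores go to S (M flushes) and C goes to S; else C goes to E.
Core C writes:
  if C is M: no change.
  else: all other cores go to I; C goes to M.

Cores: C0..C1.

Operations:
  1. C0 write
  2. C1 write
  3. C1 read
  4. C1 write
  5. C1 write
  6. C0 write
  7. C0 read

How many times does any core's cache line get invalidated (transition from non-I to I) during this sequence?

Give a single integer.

Op 1: C0 write [C0 write: invalidate none -> C0=M] -> [M,I] (invalidations this op: 0; running total: 0)
Op 2: C1 write [C1 write: invalidate ['C0=M'] -> C1=M] -> [I,M] (invalidations this op: 1; running total: 1)
Op 3: C1 read [C1 read: already in M, no change] -> [I,M] (invalidations this op: 0; running total: 1)
Op 4: C1 write [C1 write: already M (modified), no change] -> [I,M] (invalidations this op: 0; running total: 1)
Op 5: C1 write [C1 write: already M (modified), no change] -> [I,M] (invalidations this op: 0; running total: 1)
Op 6: C0 write [C0 write: invalidate ['C1=M'] -> C0=M] -> [M,I] (invalidations this op: 1; running total: 2)
Op 7: C0 read [C0 read: already in M, no change] -> [M,I] (invalidations this op: 0; running total: 2)

Answer: 2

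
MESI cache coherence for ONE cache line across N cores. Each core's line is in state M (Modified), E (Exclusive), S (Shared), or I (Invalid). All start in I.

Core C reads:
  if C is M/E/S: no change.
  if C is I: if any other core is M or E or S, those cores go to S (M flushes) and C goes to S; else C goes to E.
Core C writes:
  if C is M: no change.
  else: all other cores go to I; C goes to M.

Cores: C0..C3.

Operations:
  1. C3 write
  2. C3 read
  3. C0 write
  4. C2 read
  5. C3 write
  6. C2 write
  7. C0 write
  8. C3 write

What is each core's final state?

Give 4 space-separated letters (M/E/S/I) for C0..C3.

Answer: I I I M

Derivation:
Op 1: C3 write [C3 write: invalidate none -> C3=M] -> [I,I,I,M]
Op 2: C3 read [C3 read: already in M, no change] -> [I,I,I,M]
Op 3: C0 write [C0 write: invalidate ['C3=M'] -> C0=M] -> [M,I,I,I]
Op 4: C2 read [C2 read from I: others=['C0=M'] -> C2=S, others downsized to S] -> [S,I,S,I]
Op 5: C3 write [C3 write: invalidate ['C0=S', 'C2=S'] -> C3=M] -> [I,I,I,M]
Op 6: C2 write [C2 write: invalidate ['C3=M'] -> C2=M] -> [I,I,M,I]
Op 7: C0 write [C0 write: invalidate ['C2=M'] -> C0=M] -> [M,I,I,I]
Op 8: C3 write [C3 write: invalidate ['C0=M'] -> C3=M] -> [I,I,I,M]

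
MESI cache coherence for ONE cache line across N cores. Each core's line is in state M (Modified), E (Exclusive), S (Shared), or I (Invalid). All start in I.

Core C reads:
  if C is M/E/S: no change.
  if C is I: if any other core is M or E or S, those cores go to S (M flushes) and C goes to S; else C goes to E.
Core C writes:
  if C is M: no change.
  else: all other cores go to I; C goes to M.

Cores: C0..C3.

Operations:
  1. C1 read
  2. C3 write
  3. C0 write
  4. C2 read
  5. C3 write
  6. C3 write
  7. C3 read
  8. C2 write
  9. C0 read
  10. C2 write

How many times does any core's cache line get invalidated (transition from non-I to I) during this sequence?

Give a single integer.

Answer: 6

Derivation:
Op 1: C1 read [C1 read from I: no other sharers -> C1=E (exclusive)] -> [I,E,I,I] (invalidations this op: 0; running total: 0)
Op 2: C3 write [C3 write: invalidate ['C1=E'] -> C3=M] -> [I,I,I,M] (invalidations this op: 1; running total: 1)
Op 3: C0 write [C0 write: invalidate ['C3=M'] -> C0=M] -> [M,I,I,I] (invalidations this op: 1; running total: 2)
Op 4: C2 read [C2 read from I: others=['C0=M'] -> C2=S, others downsized to S] -> [S,I,S,I] (invalidations this op: 0; running total: 2)
Op 5: C3 write [C3 write: invalidate ['C0=S', 'C2=S'] -> C3=M] -> [I,I,I,M] (invalidations this op: 2; running total: 4)
Op 6: C3 write [C3 write: already M (modified), no change] -> [I,I,I,M] (invalidations this op: 0; running total: 4)
Op 7: C3 read [C3 read: already in M, no change] -> [I,I,I,M] (invalidations this op: 0; running total: 4)
Op 8: C2 write [C2 write: invalidate ['C3=M'] -> C2=M] -> [I,I,M,I] (invalidations this op: 1; running total: 5)
Op 9: C0 read [C0 read from I: others=['C2=M'] -> C0=S, others downsized to S] -> [S,I,S,I] (invalidations this op: 0; running total: 5)
Op 10: C2 write [C2 write: invalidate ['C0=S'] -> C2=M] -> [I,I,M,I] (invalidations this op: 1; running total: 6)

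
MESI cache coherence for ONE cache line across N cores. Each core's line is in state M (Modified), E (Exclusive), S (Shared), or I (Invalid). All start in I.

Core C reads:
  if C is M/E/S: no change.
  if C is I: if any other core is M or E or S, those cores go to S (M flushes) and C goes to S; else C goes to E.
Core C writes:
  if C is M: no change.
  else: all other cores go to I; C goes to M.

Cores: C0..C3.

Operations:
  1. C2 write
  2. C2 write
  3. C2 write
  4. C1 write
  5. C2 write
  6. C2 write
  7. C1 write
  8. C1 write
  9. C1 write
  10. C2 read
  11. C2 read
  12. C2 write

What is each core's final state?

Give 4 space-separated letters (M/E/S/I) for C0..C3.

Answer: I I M I

Derivation:
Op 1: C2 write [C2 write: invalidate none -> C2=M] -> [I,I,M,I]
Op 2: C2 write [C2 write: already M (modified), no change] -> [I,I,M,I]
Op 3: C2 write [C2 write: already M (modified), no change] -> [I,I,M,I]
Op 4: C1 write [C1 write: invalidate ['C2=M'] -> C1=M] -> [I,M,I,I]
Op 5: C2 write [C2 write: invalidate ['C1=M'] -> C2=M] -> [I,I,M,I]
Op 6: C2 write [C2 write: already M (modified), no change] -> [I,I,M,I]
Op 7: C1 write [C1 write: invalidate ['C2=M'] -> C1=M] -> [I,M,I,I]
Op 8: C1 write [C1 write: already M (modified), no change] -> [I,M,I,I]
Op 9: C1 write [C1 write: already M (modified), no change] -> [I,M,I,I]
Op 10: C2 read [C2 read from I: others=['C1=M'] -> C2=S, others downsized to S] -> [I,S,S,I]
Op 11: C2 read [C2 read: already in S, no change] -> [I,S,S,I]
Op 12: C2 write [C2 write: invalidate ['C1=S'] -> C2=M] -> [I,I,M,I]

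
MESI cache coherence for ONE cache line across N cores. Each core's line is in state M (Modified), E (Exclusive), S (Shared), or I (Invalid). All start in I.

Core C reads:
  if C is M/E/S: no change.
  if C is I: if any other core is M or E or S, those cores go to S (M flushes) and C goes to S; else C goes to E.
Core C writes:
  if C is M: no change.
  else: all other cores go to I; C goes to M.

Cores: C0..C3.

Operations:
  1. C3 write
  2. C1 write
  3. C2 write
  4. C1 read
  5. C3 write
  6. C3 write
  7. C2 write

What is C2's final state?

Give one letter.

Answer: M

Derivation:
Op 1: C3 write [C3 write: invalidate none -> C3=M] -> [I,I,I,M]
Op 2: C1 write [C1 write: invalidate ['C3=M'] -> C1=M] -> [I,M,I,I]
Op 3: C2 write [C2 write: invalidate ['C1=M'] -> C2=M] -> [I,I,M,I]
Op 4: C1 read [C1 read from I: others=['C2=M'] -> C1=S, others downsized to S] -> [I,S,S,I]
Op 5: C3 write [C3 write: invalidate ['C1=S', 'C2=S'] -> C3=M] -> [I,I,I,M]
Op 6: C3 write [C3 write: already M (modified), no change] -> [I,I,I,M]
Op 7: C2 write [C2 write: invalidate ['C3=M'] -> C2=M] -> [I,I,M,I]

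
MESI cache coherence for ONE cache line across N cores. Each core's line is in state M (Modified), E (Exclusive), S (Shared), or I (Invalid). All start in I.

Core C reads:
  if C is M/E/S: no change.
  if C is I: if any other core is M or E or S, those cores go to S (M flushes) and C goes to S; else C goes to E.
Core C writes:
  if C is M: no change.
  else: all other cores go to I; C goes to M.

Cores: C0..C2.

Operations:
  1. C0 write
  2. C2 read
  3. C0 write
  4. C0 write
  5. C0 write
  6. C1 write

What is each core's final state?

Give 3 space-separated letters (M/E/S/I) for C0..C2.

Op 1: C0 write [C0 write: invalidate none -> C0=M] -> [M,I,I]
Op 2: C2 read [C2 read from I: others=['C0=M'] -> C2=S, others downsized to S] -> [S,I,S]
Op 3: C0 write [C0 write: invalidate ['C2=S'] -> C0=M] -> [M,I,I]
Op 4: C0 write [C0 write: already M (modified), no change] -> [M,I,I]
Op 5: C0 write [C0 write: already M (modified), no change] -> [M,I,I]
Op 6: C1 write [C1 write: invalidate ['C0=M'] -> C1=M] -> [I,M,I]

Answer: I M I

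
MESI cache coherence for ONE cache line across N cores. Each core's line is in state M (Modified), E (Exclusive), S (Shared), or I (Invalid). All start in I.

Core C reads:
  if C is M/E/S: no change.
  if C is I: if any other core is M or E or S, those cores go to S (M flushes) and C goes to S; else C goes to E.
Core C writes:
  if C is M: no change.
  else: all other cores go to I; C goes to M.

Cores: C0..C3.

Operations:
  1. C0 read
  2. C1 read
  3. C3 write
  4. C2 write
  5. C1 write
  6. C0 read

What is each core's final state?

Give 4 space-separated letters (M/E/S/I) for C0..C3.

Answer: S S I I

Derivation:
Op 1: C0 read [C0 read from I: no other sharers -> C0=E (exclusive)] -> [E,I,I,I]
Op 2: C1 read [C1 read from I: others=['C0=E'] -> C1=S, others downsized to S] -> [S,S,I,I]
Op 3: C3 write [C3 write: invalidate ['C0=S', 'C1=S'] -> C3=M] -> [I,I,I,M]
Op 4: C2 write [C2 write: invalidate ['C3=M'] -> C2=M] -> [I,I,M,I]
Op 5: C1 write [C1 write: invalidate ['C2=M'] -> C1=M] -> [I,M,I,I]
Op 6: C0 read [C0 read from I: others=['C1=M'] -> C0=S, others downsized to S] -> [S,S,I,I]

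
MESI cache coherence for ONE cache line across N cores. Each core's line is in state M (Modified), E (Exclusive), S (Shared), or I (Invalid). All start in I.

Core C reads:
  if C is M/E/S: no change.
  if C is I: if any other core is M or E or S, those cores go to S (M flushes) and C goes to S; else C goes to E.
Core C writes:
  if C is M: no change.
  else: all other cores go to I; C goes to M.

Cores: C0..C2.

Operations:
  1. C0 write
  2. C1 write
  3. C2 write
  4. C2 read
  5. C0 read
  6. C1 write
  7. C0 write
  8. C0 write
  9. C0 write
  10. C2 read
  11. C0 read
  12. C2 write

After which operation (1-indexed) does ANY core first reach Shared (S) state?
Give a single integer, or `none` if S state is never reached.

Op 1: C0 write [C0 write: invalidate none -> C0=M] -> [M,I,I]
Op 2: C1 write [C1 write: invalidate ['C0=M'] -> C1=M] -> [I,M,I]
Op 3: C2 write [C2 write: invalidate ['C1=M'] -> C2=M] -> [I,I,M]
Op 4: C2 read [C2 read: already in M, no change] -> [I,I,M]
Op 5: C0 read [C0 read from I: others=['C2=M'] -> C0=S, others downsized to S] -> [S,I,S]
  -> First S state at op 5; remaining ops need not be traced.

Answer: 5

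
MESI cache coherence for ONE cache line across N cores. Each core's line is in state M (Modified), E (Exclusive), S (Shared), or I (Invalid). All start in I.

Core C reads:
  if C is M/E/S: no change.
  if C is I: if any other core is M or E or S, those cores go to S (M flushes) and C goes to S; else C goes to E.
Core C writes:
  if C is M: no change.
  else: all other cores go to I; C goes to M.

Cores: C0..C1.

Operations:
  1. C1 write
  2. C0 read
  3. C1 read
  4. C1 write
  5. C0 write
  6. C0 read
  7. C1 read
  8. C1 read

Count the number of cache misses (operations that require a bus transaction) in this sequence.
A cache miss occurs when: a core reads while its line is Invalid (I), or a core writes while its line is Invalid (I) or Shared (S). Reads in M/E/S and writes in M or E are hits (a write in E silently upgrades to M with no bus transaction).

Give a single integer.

Op 1: C1 write [C1 write: invalidate none -> C1=M] -> [I,M] [MISS #1: write from I]
Op 2: C0 read [C0 read from I: others=['C1=M'] -> C0=S, others downsized to S] -> [S,S] [MISS #2: read from I]
Op 3: C1 read [C1 read: already in S, no change] -> [S,S] [hit: read from S]
Op 4: C1 write [C1 write: invalidate ['C0=S'] -> C1=M] -> [I,M] [MISS #3: write from S]
Op 5: C0 write [C0 write: invalidate ['C1=M'] -> C0=M] -> [M,I] [MISS #4: write from I]
Op 6: C0 read [C0 read: already in M, no change] -> [M,I] [hit: read from M]
Op 7: C1 read [C1 read from I: others=['C0=M'] -> C1=S, others downsized to S] -> [S,S] [MISS #5: read from I]
Op 8: C1 read [C1 read: already in S, no change] -> [S,S] [hit: read from S]

Answer: 5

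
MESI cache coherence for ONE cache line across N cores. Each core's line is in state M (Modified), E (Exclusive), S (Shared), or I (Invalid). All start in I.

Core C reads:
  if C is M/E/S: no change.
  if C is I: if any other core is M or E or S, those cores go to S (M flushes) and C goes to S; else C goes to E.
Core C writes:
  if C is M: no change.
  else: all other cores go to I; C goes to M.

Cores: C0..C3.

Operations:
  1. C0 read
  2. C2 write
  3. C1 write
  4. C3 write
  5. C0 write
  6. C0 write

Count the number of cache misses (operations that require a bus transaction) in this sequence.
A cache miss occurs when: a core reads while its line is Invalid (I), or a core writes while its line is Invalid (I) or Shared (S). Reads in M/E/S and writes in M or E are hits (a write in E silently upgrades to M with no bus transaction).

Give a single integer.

Answer: 5

Derivation:
Op 1: C0 read [C0 read from I: no other sharers -> C0=E (exclusive)] -> [E,I,I,I] [MISS #1: read from I]
Op 2: C2 write [C2 write: invalidate ['C0=E'] -> C2=M] -> [I,I,M,I] [MISS #2: write from I]
Op 3: C1 write [C1 write: invalidate ['C2=M'] -> C1=M] -> [I,M,I,I] [MISS #3: write from I]
Op 4: C3 write [C3 write: invalidate ['C1=M'] -> C3=M] -> [I,I,I,M] [MISS #4: write from I]
Op 5: C0 write [C0 write: invalidate ['C3=M'] -> C0=M] -> [M,I,I,I] [MISS #5: write from I]
Op 6: C0 write [C0 write: already M (modified), no change] -> [M,I,I,I] [hit: write from M]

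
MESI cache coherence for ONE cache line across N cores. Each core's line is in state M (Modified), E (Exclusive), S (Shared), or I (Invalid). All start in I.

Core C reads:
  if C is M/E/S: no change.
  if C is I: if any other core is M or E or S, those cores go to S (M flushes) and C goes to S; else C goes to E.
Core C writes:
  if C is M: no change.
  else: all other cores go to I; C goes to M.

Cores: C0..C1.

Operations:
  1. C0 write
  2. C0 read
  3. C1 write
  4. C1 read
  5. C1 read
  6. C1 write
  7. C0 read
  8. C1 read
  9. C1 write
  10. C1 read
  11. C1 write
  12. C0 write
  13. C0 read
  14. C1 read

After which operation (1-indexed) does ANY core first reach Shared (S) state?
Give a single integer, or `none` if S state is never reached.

Answer: 7

Derivation:
Op 1: C0 write [C0 write: invalidate none -> C0=M] -> [M,I]
Op 2: C0 read [C0 read: already in M, no change] -> [M,I]
Op 3: C1 write [C1 write: invalidate ['C0=M'] -> C1=M] -> [I,M]
Op 4: C1 read [C1 read: already in M, no change] -> [I,M]
Op 5: C1 read [C1 read: already in M, no change] -> [I,M]
Op 6: C1 write [C1 write: already M (modified), no change] -> [I,M]
Op 7: C0 read [C0 read from I: others=['C1=M'] -> C0=S, others downsized to S] -> [S,S]
  -> First S state at op 7; remaining ops need not be traced.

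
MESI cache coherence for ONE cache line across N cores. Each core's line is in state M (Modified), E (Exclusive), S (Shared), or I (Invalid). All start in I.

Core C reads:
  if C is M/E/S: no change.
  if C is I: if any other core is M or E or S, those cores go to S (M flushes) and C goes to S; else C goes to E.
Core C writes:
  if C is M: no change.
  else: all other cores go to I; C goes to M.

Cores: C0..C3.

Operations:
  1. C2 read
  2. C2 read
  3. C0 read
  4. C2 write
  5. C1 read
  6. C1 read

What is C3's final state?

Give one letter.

Op 1: C2 read [C2 read from I: no other sharers -> C2=E (exclusive)] -> [I,I,E,I]
Op 2: C2 read [C2 read: already in E, no change] -> [I,I,E,I]
Op 3: C0 read [C0 read from I: others=['C2=E'] -> C0=S, others downsized to S] -> [S,I,S,I]
Op 4: C2 write [C2 write: invalidate ['C0=S'] -> C2=M] -> [I,I,M,I]
Op 5: C1 read [C1 read from I: others=['C2=M'] -> C1=S, others downsized to S] -> [I,S,S,I]
Op 6: C1 read [C1 read: already in S, no change] -> [I,S,S,I]

Answer: I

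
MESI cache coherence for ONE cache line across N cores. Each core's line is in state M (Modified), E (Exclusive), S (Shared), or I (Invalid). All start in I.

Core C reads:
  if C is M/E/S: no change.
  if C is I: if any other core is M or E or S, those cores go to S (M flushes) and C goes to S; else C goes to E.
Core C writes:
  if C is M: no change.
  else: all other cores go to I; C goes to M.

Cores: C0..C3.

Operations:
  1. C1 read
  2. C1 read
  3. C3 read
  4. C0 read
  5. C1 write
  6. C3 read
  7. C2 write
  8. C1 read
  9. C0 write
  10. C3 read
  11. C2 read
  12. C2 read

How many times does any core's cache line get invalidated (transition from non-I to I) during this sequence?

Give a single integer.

Op 1: C1 read [C1 read from I: no other sharers -> C1=E (exclusive)] -> [I,E,I,I] (invalidations this op: 0; running total: 0)
Op 2: C1 read [C1 read: already in E, no change] -> [I,E,I,I] (invalidations this op: 0; running total: 0)
Op 3: C3 read [C3 read from I: others=['C1=E'] -> C3=S, others downsized to S] -> [I,S,I,S] (invalidations this op: 0; running total: 0)
Op 4: C0 read [C0 read from I: others=['C1=S', 'C3=S'] -> C0=S, others downsized to S] -> [S,S,I,S] (invalidations this op: 0; running total: 0)
Op 5: C1 write [C1 write: invalidate ['C0=S', 'C3=S'] -> C1=M] -> [I,M,I,I] (invalidations this op: 2; running total: 2)
Op 6: C3 read [C3 read from I: others=['C1=M'] -> C3=S, others downsized to S] -> [I,S,I,S] (invalidations this op: 0; running total: 2)
Op 7: C2 write [C2 write: invalidate ['C1=S', 'C3=S'] -> C2=M] -> [I,I,M,I] (invalidations this op: 2; running total: 4)
Op 8: C1 read [C1 read from I: others=['C2=M'] -> C1=S, others downsized to S] -> [I,S,S,I] (invalidations this op: 0; running total: 4)
Op 9: C0 write [C0 write: invalidate ['C1=S', 'C2=S'] -> C0=M] -> [M,I,I,I] (invalidations this op: 2; running total: 6)
Op 10: C3 read [C3 read from I: others=['C0=M'] -> C3=S, others downsized to S] -> [S,I,I,S] (invalidations this op: 0; running total: 6)
Op 11: C2 read [C2 read from I: others=['C0=S', 'C3=S'] -> C2=S, others downsized to S] -> [S,I,S,S] (invalidations this op: 0; running total: 6)
Op 12: C2 read [C2 read: already in S, no change] -> [S,I,S,S] (invalidations this op: 0; running total: 6)

Answer: 6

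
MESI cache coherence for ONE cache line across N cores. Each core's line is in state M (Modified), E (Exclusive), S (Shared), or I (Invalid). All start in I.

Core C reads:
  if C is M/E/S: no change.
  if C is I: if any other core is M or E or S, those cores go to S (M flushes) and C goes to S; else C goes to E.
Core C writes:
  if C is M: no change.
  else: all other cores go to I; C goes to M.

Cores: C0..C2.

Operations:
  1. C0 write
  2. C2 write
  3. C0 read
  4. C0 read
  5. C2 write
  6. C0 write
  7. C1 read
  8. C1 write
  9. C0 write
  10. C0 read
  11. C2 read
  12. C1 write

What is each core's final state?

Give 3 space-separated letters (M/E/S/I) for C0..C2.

Op 1: C0 write [C0 write: invalidate none -> C0=M] -> [M,I,I]
Op 2: C2 write [C2 write: invalidate ['C0=M'] -> C2=M] -> [I,I,M]
Op 3: C0 read [C0 read from I: others=['C2=M'] -> C0=S, others downsized to S] -> [S,I,S]
Op 4: C0 read [C0 read: already in S, no change] -> [S,I,S]
Op 5: C2 write [C2 write: invalidate ['C0=S'] -> C2=M] -> [I,I,M]
Op 6: C0 write [C0 write: invalidate ['C2=M'] -> C0=M] -> [M,I,I]
Op 7: C1 read [C1 read from I: others=['C0=M'] -> C1=S, others downsized to S] -> [S,S,I]
Op 8: C1 write [C1 write: invalidate ['C0=S'] -> C1=M] -> [I,M,I]
Op 9: C0 write [C0 write: invalidate ['C1=M'] -> C0=M] -> [M,I,I]
Op 10: C0 read [C0 read: already in M, no change] -> [M,I,I]
Op 11: C2 read [C2 read from I: others=['C0=M'] -> C2=S, others downsized to S] -> [S,I,S]
Op 12: C1 write [C1 write: invalidate ['C0=S', 'C2=S'] -> C1=M] -> [I,M,I]

Answer: I M I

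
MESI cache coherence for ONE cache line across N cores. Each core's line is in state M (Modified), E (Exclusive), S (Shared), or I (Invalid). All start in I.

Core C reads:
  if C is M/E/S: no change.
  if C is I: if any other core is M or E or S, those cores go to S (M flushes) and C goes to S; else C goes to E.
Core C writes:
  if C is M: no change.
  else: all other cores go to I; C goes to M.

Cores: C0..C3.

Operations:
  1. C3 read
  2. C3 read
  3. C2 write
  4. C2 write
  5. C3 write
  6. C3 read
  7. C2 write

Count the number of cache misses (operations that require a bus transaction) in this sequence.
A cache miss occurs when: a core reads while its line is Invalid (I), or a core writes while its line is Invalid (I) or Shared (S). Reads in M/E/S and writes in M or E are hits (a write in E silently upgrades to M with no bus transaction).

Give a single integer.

Op 1: C3 read [C3 read from I: no other sharers -> C3=E (exclusive)] -> [I,I,I,E] [MISS #1: read from I]
Op 2: C3 read [C3 read: already in E, no change] -> [I,I,I,E] [hit: read from E]
Op 3: C2 write [C2 write: invalidate ['C3=E'] -> C2=M] -> [I,I,M,I] [MISS #2: write from I]
Op 4: C2 write [C2 write: already M (modified), no change] -> [I,I,M,I] [hit: write from M]
Op 5: C3 write [C3 write: invalidate ['C2=M'] -> C3=M] -> [I,I,I,M] [MISS #3: write from I]
Op 6: C3 read [C3 read: already in M, no change] -> [I,I,I,M] [hit: read from M]
Op 7: C2 write [C2 write: invalidate ['C3=M'] -> C2=M] -> [I,I,M,I] [MISS #4: write from I]

Answer: 4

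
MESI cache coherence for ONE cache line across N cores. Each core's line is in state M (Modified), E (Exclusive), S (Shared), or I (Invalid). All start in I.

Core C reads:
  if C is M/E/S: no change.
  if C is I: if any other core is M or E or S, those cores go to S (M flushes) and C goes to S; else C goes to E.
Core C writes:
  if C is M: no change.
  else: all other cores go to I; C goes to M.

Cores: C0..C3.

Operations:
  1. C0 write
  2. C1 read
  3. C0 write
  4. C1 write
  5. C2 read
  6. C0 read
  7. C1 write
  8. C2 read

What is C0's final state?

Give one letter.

Op 1: C0 write [C0 write: invalidate none -> C0=M] -> [M,I,I,I]
Op 2: C1 read [C1 read from I: others=['C0=M'] -> C1=S, others downsized to S] -> [S,S,I,I]
Op 3: C0 write [C0 write: invalidate ['C1=S'] -> C0=M] -> [M,I,I,I]
Op 4: C1 write [C1 write: invalidate ['C0=M'] -> C1=M] -> [I,M,I,I]
Op 5: C2 read [C2 read from I: others=['C1=M'] -> C2=S, others downsized to S] -> [I,S,S,I]
Op 6: C0 read [C0 read from I: others=['C1=S', 'C2=S'] -> C0=S, others downsized to S] -> [S,S,S,I]
Op 7: C1 write [C1 write: invalidate ['C0=S', 'C2=S'] -> C1=M] -> [I,M,I,I]
Op 8: C2 read [C2 read from I: others=['C1=M'] -> C2=S, others downsized to S] -> [I,S,S,I]

Answer: I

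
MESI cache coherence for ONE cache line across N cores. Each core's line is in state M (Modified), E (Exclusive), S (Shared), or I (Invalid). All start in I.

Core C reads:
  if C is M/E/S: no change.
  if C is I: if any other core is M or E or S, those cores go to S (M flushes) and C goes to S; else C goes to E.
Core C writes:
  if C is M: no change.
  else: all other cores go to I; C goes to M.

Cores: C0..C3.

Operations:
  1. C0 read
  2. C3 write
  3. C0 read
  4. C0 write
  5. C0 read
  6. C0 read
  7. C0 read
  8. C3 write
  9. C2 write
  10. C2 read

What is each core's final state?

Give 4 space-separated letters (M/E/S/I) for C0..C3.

Answer: I I M I

Derivation:
Op 1: C0 read [C0 read from I: no other sharers -> C0=E (exclusive)] -> [E,I,I,I]
Op 2: C3 write [C3 write: invalidate ['C0=E'] -> C3=M] -> [I,I,I,M]
Op 3: C0 read [C0 read from I: others=['C3=M'] -> C0=S, others downsized to S] -> [S,I,I,S]
Op 4: C0 write [C0 write: invalidate ['C3=S'] -> C0=M] -> [M,I,I,I]
Op 5: C0 read [C0 read: already in M, no change] -> [M,I,I,I]
Op 6: C0 read [C0 read: already in M, no change] -> [M,I,I,I]
Op 7: C0 read [C0 read: already in M, no change] -> [M,I,I,I]
Op 8: C3 write [C3 write: invalidate ['C0=M'] -> C3=M] -> [I,I,I,M]
Op 9: C2 write [C2 write: invalidate ['C3=M'] -> C2=M] -> [I,I,M,I]
Op 10: C2 read [C2 read: already in M, no change] -> [I,I,M,I]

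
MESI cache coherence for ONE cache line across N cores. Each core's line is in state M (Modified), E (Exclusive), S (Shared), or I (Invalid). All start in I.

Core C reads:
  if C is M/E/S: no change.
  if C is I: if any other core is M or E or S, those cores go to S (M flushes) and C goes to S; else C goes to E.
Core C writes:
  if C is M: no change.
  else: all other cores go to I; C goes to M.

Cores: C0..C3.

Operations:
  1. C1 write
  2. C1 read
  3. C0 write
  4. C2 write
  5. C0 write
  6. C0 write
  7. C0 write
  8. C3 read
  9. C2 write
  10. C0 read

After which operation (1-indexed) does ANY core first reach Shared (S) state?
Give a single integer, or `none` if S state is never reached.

Answer: 8

Derivation:
Op 1: C1 write [C1 write: invalidate none -> C1=M] -> [I,M,I,I]
Op 2: C1 read [C1 read: already in M, no change] -> [I,M,I,I]
Op 3: C0 write [C0 write: invalidate ['C1=M'] -> C0=M] -> [M,I,I,I]
Op 4: C2 write [C2 write: invalidate ['C0=M'] -> C2=M] -> [I,I,M,I]
Op 5: C0 write [C0 write: invalidate ['C2=M'] -> C0=M] -> [M,I,I,I]
Op 6: C0 write [C0 write: already M (modified), no change] -> [M,I,I,I]
Op 7: C0 write [C0 write: already M (modified), no change] -> [M,I,I,I]
Op 8: C3 read [C3 read from I: others=['C0=M'] -> C3=S, others downsized to S] -> [S,I,I,S]
  -> First S state at op 8; remaining ops need not be traced.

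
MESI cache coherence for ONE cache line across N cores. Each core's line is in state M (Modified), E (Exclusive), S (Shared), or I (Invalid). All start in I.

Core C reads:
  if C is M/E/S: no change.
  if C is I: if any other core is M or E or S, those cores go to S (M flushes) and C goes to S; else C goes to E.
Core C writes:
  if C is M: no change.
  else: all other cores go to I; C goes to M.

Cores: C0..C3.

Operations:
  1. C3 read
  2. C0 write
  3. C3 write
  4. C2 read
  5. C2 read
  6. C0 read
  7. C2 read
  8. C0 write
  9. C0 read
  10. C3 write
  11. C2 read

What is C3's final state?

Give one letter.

Answer: S

Derivation:
Op 1: C3 read [C3 read from I: no other sharers -> C3=E (exclusive)] -> [I,I,I,E]
Op 2: C0 write [C0 write: invalidate ['C3=E'] -> C0=M] -> [M,I,I,I]
Op 3: C3 write [C3 write: invalidate ['C0=M'] -> C3=M] -> [I,I,I,M]
Op 4: C2 read [C2 read from I: others=['C3=M'] -> C2=S, others downsized to S] -> [I,I,S,S]
Op 5: C2 read [C2 read: already in S, no change] -> [I,I,S,S]
Op 6: C0 read [C0 read from I: others=['C2=S', 'C3=S'] -> C0=S, others downsized to S] -> [S,I,S,S]
Op 7: C2 read [C2 read: already in S, no change] -> [S,I,S,S]
Op 8: C0 write [C0 write: invalidate ['C2=S', 'C3=S'] -> C0=M] -> [M,I,I,I]
Op 9: C0 read [C0 read: already in M, no change] -> [M,I,I,I]
Op 10: C3 write [C3 write: invalidate ['C0=M'] -> C3=M] -> [I,I,I,M]
Op 11: C2 read [C2 read from I: others=['C3=M'] -> C2=S, others downsized to S] -> [I,I,S,S]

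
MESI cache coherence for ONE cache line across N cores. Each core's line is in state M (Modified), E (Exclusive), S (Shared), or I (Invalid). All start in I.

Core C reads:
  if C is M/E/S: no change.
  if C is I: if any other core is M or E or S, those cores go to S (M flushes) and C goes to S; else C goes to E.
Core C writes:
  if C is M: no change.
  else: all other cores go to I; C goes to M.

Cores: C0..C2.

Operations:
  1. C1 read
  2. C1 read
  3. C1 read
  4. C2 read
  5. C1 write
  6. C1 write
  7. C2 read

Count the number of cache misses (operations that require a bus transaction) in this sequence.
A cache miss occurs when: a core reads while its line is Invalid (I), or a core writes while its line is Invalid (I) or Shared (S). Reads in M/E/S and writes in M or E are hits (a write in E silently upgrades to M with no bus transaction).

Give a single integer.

Op 1: C1 read [C1 read from I: no other sharers -> C1=E (exclusive)] -> [I,E,I] [MISS #1: read from I]
Op 2: C1 read [C1 read: already in E, no change] -> [I,E,I] [hit: read from E]
Op 3: C1 read [C1 read: already in E, no change] -> [I,E,I] [hit: read from E]
Op 4: C2 read [C2 read from I: others=['C1=E'] -> C2=S, others downsized to S] -> [I,S,S] [MISS #2: read from I]
Op 5: C1 write [C1 write: invalidate ['C2=S'] -> C1=M] -> [I,M,I] [MISS #3: write from S]
Op 6: C1 write [C1 write: already M (modified), no change] -> [I,M,I] [hit: write from M]
Op 7: C2 read [C2 read from I: others=['C1=M'] -> C2=S, others downsized to S] -> [I,S,S] [MISS #4: read from I]

Answer: 4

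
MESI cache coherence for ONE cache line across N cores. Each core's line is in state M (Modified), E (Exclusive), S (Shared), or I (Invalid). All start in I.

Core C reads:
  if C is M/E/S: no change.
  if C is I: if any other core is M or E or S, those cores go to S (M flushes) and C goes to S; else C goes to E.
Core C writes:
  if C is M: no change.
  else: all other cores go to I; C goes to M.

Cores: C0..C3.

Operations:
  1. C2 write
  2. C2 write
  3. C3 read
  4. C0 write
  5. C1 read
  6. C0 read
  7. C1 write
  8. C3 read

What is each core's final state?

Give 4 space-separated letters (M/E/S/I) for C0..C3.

Answer: I S I S

Derivation:
Op 1: C2 write [C2 write: invalidate none -> C2=M] -> [I,I,M,I]
Op 2: C2 write [C2 write: already M (modified), no change] -> [I,I,M,I]
Op 3: C3 read [C3 read from I: others=['C2=M'] -> C3=S, others downsized to S] -> [I,I,S,S]
Op 4: C0 write [C0 write: invalidate ['C2=S', 'C3=S'] -> C0=M] -> [M,I,I,I]
Op 5: C1 read [C1 read from I: others=['C0=M'] -> C1=S, others downsized to S] -> [S,S,I,I]
Op 6: C0 read [C0 read: already in S, no change] -> [S,S,I,I]
Op 7: C1 write [C1 write: invalidate ['C0=S'] -> C1=M] -> [I,M,I,I]
Op 8: C3 read [C3 read from I: others=['C1=M'] -> C3=S, others downsized to S] -> [I,S,I,S]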